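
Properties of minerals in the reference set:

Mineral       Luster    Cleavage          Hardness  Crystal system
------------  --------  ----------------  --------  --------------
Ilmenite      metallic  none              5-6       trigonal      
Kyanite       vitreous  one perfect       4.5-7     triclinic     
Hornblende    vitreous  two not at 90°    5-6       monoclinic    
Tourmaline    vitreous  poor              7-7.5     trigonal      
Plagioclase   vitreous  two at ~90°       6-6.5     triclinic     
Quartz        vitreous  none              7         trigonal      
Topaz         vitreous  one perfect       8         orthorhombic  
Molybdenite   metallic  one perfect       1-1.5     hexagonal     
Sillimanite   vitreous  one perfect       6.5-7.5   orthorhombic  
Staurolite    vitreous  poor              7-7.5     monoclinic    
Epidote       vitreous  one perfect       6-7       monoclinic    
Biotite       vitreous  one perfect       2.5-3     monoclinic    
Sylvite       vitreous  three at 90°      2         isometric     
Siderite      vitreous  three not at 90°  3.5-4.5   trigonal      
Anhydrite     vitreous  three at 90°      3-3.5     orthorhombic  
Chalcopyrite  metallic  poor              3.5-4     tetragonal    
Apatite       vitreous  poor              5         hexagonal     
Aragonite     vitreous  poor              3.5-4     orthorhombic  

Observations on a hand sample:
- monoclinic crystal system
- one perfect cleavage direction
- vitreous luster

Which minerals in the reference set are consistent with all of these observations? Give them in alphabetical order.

Biotite, Epidote

Monoclinic crystal system — Hornblende, Staurolite, Epidote, Biotite remain.
One perfect cleavage direction is inconsistent with Hornblende, Staurolite.
Vitreous luster — no further eliminations.
Consistent with every observation: Biotite, Epidote.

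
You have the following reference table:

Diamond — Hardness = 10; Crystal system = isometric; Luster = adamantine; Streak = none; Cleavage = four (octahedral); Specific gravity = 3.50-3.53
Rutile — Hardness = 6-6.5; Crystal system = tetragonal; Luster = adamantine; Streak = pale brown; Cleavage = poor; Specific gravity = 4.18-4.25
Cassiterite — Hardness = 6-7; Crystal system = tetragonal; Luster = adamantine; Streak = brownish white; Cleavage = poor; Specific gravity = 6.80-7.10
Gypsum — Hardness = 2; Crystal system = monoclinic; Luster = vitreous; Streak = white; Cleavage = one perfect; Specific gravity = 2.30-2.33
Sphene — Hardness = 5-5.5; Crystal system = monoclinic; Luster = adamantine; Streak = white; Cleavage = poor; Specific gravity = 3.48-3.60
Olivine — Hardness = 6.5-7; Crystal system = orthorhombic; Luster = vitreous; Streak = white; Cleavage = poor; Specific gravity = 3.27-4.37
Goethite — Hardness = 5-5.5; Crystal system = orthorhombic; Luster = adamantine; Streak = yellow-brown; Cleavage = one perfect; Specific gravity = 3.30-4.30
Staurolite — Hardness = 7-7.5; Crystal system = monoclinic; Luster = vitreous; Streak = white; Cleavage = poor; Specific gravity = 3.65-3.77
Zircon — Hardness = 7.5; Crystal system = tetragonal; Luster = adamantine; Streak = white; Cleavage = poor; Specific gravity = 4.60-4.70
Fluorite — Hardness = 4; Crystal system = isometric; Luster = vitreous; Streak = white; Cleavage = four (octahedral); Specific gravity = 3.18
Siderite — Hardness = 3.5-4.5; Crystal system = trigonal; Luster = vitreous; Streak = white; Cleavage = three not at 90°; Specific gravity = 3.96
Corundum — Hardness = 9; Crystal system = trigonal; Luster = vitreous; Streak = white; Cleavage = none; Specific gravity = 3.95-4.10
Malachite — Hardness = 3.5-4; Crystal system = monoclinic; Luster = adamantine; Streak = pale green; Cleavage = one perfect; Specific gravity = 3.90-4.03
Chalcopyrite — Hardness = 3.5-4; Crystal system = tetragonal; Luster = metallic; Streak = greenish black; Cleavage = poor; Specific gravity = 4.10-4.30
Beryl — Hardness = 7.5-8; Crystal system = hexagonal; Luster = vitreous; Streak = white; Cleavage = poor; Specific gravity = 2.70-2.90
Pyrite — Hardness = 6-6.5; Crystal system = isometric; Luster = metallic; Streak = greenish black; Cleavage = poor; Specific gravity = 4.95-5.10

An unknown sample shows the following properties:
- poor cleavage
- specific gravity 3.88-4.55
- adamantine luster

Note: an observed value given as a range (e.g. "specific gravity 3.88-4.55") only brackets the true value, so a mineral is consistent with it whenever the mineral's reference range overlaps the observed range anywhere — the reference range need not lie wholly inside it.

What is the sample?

Poor cleavage: Rutile, Cassiterite, Sphene, Olivine, Staurolite, Zircon, Chalcopyrite, Beryl, Pyrite remain.
Specific gravity 3.88-4.55: leaves Rutile, Olivine, Chalcopyrite.
Adamantine luster: leaves Rutile.
Rutile is the sole remaining match.

Rutile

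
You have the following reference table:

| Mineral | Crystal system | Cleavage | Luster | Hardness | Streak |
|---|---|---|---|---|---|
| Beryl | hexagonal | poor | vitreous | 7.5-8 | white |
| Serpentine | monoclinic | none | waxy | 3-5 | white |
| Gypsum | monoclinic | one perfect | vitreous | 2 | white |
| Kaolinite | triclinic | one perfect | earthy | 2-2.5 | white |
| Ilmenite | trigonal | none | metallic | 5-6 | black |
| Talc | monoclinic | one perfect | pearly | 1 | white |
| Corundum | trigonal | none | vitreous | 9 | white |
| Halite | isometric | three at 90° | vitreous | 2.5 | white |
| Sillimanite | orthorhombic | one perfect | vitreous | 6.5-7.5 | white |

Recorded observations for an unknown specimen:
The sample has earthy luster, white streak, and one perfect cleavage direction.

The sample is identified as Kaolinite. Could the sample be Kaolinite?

Earthy luster — is consistent with Kaolinite (earthy luster).
White streak — is consistent with Kaolinite (white streak).
One perfect cleavage direction — is consistent with Kaolinite (cleavage one perfect).
All observations are consistent with the tabulated values for Kaolinite.

Yes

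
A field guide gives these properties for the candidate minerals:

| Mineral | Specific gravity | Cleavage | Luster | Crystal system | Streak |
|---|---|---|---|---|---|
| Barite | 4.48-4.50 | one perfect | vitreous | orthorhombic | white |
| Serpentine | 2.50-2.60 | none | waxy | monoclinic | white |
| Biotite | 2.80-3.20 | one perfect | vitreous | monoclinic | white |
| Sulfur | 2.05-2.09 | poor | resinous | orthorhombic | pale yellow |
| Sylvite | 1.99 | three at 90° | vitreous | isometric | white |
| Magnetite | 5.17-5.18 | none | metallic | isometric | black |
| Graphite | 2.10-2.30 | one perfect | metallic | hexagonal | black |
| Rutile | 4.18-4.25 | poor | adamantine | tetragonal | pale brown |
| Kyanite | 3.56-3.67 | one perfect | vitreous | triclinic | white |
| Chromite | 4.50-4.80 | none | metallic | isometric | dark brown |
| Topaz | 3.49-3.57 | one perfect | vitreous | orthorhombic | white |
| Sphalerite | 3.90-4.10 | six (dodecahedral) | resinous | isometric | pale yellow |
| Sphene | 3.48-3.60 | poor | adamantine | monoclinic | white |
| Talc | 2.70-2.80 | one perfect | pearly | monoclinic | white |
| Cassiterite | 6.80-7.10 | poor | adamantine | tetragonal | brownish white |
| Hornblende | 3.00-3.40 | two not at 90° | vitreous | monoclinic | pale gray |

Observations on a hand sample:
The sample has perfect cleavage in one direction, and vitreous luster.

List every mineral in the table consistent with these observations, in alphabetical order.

Barite, Biotite, Kyanite, Topaz

Perfect cleavage in one direction: narrows the field to Barite, Biotite, Graphite, Kyanite, Topaz, Talc.
Vitreous luster is inconsistent with Graphite, Talc.
Consistent with every observation: Barite, Biotite, Kyanite, Topaz.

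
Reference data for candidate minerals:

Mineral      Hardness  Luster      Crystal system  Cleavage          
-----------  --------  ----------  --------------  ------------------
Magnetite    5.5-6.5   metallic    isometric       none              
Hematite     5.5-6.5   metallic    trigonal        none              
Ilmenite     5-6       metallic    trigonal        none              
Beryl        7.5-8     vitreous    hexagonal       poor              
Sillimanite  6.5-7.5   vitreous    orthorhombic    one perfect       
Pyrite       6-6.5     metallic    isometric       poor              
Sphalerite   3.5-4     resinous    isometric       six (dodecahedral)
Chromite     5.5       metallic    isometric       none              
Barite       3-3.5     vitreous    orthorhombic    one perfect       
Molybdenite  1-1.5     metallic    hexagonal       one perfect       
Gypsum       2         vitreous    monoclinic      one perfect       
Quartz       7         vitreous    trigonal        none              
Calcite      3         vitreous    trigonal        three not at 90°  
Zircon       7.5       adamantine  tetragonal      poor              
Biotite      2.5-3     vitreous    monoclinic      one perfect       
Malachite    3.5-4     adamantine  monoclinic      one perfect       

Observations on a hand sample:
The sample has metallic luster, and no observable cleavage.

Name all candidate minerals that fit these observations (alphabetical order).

Chromite, Hematite, Ilmenite, Magnetite

Metallic luster — only Magnetite, Hematite, Ilmenite, Pyrite, Chromite, Molybdenite remain.
No observable cleavage is inconsistent with Pyrite, Molybdenite.
Remaining candidates: Chromite, Hematite, Ilmenite, Magnetite.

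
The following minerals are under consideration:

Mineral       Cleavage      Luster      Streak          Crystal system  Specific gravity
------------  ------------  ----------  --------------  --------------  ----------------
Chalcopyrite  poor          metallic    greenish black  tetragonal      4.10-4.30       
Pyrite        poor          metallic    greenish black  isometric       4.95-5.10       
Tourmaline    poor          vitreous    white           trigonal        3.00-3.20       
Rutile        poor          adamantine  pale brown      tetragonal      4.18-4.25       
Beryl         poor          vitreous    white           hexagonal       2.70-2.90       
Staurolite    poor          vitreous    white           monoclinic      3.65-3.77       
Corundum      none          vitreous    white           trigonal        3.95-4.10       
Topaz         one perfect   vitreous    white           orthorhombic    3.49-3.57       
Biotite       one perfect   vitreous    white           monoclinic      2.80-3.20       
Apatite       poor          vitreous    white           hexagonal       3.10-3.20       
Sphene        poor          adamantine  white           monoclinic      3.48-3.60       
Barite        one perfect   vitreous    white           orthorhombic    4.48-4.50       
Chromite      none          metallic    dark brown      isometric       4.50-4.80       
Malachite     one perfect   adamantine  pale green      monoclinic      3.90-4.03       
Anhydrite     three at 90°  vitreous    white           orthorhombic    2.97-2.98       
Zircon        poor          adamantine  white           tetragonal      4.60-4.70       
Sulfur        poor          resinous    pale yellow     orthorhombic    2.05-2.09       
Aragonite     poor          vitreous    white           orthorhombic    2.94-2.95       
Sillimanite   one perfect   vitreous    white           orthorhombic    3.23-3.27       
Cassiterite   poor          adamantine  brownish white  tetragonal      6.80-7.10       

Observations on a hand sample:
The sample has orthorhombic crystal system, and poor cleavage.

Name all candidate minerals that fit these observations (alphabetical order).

Aragonite, Sulfur

Orthorhombic crystal system — Topaz, Barite, Anhydrite, Sulfur, Aragonite, Sillimanite remain.
Poor cleavage — only Sulfur, Aragonite remain.
Remaining candidates: Aragonite, Sulfur.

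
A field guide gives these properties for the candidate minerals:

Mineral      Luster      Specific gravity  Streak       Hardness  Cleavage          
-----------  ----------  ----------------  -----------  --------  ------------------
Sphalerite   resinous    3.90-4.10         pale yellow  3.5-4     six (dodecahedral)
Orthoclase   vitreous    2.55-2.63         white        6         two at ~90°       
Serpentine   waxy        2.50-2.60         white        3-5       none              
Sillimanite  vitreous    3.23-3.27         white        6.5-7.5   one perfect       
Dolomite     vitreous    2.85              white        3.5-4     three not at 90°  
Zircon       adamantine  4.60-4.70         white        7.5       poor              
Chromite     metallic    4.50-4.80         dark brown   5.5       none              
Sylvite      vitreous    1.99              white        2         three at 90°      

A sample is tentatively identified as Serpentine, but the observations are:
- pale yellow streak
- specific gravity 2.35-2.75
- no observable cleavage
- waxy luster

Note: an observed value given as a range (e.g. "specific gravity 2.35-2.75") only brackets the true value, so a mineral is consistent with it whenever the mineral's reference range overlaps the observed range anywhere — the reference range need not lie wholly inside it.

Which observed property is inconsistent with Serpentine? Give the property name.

Pale yellow streak: Serpentine has white streak — outside the reference range.
Specific gravity 2.35-2.75: Serpentine has SG 2.50-2.60 — agrees.
No observable cleavage: Serpentine has cleavage none — agrees.
Waxy luster: Serpentine has waxy luster — agrees.
The streak is the one property that does not fit.

streak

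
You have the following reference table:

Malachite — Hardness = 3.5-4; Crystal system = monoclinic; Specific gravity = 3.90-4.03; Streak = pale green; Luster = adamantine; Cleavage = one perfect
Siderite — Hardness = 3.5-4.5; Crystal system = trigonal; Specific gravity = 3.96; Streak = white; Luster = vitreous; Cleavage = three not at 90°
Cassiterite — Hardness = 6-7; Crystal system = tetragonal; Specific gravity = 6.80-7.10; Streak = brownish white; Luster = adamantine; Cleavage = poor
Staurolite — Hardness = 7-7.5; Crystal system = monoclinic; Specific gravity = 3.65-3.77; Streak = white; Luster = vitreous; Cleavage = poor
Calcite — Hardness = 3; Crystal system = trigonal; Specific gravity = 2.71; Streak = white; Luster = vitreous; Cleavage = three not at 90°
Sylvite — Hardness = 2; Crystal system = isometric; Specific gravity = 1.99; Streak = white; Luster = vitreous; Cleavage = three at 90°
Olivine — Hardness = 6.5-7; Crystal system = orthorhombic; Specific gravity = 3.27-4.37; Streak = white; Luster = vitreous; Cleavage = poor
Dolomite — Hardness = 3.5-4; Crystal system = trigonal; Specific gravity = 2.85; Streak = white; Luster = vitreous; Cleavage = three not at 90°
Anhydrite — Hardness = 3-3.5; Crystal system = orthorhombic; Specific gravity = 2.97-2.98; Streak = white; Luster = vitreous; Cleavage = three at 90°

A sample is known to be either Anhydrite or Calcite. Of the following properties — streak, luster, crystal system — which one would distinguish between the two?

Streak: both white — no difference.
Luster: both vitreous — no difference.
Crystal system: Anhydrite orthorhombic, Calcite trigonal — different.
Of the listed properties, crystal system is the one that separates them.

crystal system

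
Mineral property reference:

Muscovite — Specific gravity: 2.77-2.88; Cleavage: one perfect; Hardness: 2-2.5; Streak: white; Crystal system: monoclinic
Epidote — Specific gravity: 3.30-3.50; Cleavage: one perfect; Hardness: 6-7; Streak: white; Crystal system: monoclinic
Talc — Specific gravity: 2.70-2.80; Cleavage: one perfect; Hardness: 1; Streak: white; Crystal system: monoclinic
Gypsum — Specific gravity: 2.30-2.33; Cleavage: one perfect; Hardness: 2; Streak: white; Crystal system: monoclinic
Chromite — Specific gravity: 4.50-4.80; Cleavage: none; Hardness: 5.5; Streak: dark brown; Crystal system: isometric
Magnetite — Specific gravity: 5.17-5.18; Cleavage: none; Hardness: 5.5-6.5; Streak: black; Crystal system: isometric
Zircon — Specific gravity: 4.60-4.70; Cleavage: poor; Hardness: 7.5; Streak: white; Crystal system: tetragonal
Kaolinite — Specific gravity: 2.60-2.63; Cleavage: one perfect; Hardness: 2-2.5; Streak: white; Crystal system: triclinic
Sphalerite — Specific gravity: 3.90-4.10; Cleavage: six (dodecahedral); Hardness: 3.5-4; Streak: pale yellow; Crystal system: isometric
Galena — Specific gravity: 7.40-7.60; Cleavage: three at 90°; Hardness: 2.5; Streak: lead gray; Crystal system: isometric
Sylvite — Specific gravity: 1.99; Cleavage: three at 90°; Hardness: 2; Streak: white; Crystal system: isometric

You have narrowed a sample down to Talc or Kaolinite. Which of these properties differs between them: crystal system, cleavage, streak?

crystal system

Crystal system: Talc monoclinic, Kaolinite triclinic — distinct.
Cleavage: both one perfect — shared.
Streak: both white — shared.
Crystal system is the diagnostic property here.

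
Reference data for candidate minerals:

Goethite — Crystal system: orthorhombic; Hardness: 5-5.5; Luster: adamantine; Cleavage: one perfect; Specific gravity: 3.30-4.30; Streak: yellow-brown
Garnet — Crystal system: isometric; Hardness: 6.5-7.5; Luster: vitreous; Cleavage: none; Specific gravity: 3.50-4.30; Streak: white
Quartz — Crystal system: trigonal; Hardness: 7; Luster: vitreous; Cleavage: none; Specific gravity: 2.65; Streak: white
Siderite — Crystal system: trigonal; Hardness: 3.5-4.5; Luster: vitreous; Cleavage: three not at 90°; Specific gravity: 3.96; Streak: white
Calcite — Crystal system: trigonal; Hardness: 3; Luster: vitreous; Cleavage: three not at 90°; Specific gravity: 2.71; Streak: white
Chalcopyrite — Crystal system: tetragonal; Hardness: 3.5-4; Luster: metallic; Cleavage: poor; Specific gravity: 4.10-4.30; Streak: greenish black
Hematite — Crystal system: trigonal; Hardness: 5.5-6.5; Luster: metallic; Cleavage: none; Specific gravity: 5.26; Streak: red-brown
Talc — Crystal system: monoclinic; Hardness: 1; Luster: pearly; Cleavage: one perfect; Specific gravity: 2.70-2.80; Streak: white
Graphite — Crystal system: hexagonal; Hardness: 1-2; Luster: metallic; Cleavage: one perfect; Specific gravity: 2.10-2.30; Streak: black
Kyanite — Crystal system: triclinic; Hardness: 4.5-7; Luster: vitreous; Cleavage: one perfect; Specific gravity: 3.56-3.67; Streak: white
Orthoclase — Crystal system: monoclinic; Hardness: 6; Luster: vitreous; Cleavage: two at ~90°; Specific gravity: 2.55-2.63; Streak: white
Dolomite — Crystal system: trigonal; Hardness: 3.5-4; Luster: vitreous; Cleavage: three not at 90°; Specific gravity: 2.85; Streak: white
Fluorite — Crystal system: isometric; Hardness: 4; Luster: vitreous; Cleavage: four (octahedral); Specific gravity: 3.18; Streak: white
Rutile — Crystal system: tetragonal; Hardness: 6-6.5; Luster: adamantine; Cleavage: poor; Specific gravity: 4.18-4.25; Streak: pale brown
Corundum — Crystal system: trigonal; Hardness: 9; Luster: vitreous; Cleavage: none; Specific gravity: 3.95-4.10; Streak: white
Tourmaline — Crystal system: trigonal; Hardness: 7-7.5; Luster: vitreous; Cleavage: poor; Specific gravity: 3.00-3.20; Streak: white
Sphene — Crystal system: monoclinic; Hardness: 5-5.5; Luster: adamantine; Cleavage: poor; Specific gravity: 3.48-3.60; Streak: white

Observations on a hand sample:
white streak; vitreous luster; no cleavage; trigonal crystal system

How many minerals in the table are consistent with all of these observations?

White streak eliminates Goethite, Chalcopyrite, Hematite, Graphite, Rutile.
Vitreous luster is inconsistent with Talc, Sphene.
No cleavage: Garnet, Quartz, Corundum remain.
Trigonal crystal system eliminates Garnet.
Remaining candidates: Corundum, Quartz.
That is 2 minerals.

2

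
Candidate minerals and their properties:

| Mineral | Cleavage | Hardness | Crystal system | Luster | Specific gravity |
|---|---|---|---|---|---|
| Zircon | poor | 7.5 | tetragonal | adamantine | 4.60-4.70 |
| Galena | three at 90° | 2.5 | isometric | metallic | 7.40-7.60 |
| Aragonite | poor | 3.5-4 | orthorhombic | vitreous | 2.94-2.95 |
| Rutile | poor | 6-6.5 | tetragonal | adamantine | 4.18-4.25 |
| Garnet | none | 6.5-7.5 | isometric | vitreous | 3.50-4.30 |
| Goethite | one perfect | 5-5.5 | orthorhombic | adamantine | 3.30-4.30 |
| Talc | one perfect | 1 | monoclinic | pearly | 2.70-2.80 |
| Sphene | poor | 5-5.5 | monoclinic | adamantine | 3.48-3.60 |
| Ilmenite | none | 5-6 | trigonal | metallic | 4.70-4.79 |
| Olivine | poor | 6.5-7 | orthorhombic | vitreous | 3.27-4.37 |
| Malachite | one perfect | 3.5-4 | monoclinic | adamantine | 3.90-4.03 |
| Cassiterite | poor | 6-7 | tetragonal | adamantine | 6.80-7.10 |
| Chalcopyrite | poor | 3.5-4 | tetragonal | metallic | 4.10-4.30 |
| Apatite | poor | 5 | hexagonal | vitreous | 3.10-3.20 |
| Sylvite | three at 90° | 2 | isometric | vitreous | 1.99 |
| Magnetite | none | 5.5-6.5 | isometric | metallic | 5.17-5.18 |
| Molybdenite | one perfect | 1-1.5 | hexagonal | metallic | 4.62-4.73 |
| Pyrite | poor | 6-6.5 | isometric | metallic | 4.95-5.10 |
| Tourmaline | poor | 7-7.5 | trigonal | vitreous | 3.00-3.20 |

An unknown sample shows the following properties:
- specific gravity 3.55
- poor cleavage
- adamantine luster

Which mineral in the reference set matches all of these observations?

Sphene

Specific gravity 3.55 — Garnet, Goethite, Sphene, Olivine remain.
Poor cleavage eliminates Garnet, Goethite.
Adamantine luster excludes Olivine.
The only mineral consistent with every observation is Sphene.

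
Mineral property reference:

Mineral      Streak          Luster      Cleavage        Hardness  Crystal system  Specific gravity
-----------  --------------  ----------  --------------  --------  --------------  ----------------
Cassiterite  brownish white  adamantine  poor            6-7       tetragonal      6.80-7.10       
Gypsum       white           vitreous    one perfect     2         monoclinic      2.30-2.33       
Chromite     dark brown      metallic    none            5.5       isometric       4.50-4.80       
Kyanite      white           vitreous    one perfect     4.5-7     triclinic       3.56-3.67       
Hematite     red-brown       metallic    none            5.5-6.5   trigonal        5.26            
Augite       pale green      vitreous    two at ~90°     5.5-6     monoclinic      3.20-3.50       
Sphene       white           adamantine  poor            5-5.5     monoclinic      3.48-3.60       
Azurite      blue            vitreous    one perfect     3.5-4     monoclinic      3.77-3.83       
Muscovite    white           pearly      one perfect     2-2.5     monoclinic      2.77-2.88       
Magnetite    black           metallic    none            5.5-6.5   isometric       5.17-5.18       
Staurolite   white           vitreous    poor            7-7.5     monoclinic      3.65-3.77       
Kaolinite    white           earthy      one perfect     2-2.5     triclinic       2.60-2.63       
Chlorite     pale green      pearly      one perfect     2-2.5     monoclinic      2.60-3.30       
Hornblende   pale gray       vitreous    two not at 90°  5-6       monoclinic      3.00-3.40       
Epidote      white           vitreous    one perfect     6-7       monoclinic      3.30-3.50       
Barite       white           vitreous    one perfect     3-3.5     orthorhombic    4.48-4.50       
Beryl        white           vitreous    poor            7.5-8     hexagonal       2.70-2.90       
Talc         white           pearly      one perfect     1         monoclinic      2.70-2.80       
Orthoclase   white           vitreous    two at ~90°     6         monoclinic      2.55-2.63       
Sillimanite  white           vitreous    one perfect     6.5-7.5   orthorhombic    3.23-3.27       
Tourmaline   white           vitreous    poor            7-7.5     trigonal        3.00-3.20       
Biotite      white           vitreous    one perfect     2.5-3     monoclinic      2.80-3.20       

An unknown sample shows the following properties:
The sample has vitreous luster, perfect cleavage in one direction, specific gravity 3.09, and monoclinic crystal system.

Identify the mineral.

Biotite

Vitreous luster: narrows the field to Gypsum, Kyanite, Augite, Azurite, Staurolite, Hornblende, Epidote, Barite, Beryl, Orthoclase, Sillimanite, Tourmaline, Biotite.
Perfect cleavage in one direction eliminates Augite, Staurolite, Hornblende, Beryl, Orthoclase, Tourmaline.
Specific gravity 3.09: only Biotite remains.
Monoclinic crystal system: all remaining candidates fit.
Biotite is the sole remaining match.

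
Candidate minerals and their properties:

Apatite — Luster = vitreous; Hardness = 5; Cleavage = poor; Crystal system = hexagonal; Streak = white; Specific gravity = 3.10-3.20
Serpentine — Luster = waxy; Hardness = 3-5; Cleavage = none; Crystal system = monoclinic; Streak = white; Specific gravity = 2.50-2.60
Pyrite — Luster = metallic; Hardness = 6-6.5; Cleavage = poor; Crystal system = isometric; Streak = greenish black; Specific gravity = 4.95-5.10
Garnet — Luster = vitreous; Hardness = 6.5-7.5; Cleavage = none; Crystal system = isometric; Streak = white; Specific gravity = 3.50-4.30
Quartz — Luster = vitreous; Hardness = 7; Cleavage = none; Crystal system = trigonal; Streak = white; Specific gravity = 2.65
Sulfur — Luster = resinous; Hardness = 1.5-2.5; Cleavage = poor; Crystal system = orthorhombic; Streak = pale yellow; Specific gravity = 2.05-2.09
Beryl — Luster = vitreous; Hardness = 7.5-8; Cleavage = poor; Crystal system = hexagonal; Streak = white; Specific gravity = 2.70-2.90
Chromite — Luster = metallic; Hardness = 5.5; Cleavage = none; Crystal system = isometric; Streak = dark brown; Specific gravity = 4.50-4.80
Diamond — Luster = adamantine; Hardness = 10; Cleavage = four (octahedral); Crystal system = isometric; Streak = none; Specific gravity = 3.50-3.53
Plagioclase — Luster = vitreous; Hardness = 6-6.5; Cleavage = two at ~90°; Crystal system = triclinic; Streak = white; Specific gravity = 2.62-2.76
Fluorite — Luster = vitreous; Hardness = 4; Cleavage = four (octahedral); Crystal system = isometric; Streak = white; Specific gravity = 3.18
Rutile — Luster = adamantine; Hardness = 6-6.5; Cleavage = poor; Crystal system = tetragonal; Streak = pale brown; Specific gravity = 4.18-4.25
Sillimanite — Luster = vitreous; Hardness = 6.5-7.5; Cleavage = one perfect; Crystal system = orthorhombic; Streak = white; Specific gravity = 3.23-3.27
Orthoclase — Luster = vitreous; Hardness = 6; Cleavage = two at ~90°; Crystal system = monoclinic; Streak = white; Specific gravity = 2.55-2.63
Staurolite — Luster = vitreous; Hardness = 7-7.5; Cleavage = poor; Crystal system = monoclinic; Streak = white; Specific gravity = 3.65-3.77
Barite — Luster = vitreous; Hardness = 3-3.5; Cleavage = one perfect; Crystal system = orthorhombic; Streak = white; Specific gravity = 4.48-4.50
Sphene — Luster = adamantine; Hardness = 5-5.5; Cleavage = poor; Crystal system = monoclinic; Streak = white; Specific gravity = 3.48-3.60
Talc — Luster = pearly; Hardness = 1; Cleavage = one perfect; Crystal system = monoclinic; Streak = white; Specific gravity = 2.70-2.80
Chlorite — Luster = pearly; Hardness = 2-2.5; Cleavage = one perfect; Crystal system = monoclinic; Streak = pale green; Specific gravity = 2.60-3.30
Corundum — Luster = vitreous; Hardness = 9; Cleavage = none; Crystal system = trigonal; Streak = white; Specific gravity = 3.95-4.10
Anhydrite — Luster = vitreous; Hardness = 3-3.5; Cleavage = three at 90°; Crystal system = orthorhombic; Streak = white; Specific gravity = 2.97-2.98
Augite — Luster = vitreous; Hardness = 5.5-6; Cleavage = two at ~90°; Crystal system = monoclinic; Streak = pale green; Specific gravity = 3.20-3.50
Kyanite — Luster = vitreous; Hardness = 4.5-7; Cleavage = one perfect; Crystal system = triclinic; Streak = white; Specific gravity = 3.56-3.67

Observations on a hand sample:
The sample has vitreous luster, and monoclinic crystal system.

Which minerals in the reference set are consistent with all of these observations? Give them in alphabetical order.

Vitreous luster: only Apatite, Garnet, Quartz, Beryl, Plagioclase, Fluorite, Sillimanite, Orthoclase, Staurolite, Barite, Corundum, Anhydrite, Augite, Kyanite remain.
Monoclinic crystal system: Orthoclase, Staurolite, Augite remain.
Remaining candidates: Augite, Orthoclase, Staurolite.

Augite, Orthoclase, Staurolite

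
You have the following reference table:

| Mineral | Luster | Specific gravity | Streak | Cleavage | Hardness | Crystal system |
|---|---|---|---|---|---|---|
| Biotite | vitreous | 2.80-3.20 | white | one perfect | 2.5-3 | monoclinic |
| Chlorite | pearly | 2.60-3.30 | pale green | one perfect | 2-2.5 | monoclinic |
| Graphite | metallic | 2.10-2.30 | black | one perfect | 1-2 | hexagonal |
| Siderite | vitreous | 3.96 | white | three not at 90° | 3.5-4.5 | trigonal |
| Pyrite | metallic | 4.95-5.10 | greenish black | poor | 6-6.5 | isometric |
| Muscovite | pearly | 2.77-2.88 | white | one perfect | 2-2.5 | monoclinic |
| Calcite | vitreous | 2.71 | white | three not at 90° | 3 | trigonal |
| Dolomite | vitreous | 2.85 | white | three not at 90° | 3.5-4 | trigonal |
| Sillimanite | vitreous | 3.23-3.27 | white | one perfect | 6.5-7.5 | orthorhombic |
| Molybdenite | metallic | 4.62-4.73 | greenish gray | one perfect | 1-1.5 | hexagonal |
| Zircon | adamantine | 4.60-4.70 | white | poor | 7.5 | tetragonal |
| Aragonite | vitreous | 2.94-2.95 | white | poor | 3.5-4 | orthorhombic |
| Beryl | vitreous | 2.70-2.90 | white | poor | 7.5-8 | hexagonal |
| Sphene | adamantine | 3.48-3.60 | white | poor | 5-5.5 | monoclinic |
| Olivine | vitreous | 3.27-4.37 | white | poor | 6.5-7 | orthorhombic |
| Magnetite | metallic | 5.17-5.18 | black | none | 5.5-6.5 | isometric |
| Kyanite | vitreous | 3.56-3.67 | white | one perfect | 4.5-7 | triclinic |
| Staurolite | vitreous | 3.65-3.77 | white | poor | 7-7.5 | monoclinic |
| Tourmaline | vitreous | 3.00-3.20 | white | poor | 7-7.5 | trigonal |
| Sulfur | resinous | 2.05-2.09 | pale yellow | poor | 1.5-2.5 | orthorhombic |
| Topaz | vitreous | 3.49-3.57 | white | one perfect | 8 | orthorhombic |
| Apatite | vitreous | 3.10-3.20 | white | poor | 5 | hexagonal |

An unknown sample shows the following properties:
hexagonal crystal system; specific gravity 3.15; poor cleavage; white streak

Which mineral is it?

Hexagonal crystal system: Graphite, Molybdenite, Beryl, Apatite remain.
Specific gravity 3.15: Apatite remains.
Poor cleavage: all remaining candidates fit.
White streak: consistent with all remaining minerals.
Only Apatite satisfies all observations.

Apatite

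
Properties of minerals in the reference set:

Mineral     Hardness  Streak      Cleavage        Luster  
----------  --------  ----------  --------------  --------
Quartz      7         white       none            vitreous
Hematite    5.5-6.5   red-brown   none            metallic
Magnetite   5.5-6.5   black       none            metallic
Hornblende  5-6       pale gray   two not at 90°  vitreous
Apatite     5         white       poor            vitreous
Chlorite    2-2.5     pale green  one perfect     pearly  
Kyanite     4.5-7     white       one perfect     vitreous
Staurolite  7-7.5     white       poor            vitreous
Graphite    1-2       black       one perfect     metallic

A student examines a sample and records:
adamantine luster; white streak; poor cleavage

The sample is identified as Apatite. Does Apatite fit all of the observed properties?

Inconsistent

Adamantine luster — Apatite has vitreous luster; which does not match.
White streak — matches Apatite (white streak).
Poor cleavage — matches Apatite (cleavage poor).
Luster alone is enough to reject Apatite.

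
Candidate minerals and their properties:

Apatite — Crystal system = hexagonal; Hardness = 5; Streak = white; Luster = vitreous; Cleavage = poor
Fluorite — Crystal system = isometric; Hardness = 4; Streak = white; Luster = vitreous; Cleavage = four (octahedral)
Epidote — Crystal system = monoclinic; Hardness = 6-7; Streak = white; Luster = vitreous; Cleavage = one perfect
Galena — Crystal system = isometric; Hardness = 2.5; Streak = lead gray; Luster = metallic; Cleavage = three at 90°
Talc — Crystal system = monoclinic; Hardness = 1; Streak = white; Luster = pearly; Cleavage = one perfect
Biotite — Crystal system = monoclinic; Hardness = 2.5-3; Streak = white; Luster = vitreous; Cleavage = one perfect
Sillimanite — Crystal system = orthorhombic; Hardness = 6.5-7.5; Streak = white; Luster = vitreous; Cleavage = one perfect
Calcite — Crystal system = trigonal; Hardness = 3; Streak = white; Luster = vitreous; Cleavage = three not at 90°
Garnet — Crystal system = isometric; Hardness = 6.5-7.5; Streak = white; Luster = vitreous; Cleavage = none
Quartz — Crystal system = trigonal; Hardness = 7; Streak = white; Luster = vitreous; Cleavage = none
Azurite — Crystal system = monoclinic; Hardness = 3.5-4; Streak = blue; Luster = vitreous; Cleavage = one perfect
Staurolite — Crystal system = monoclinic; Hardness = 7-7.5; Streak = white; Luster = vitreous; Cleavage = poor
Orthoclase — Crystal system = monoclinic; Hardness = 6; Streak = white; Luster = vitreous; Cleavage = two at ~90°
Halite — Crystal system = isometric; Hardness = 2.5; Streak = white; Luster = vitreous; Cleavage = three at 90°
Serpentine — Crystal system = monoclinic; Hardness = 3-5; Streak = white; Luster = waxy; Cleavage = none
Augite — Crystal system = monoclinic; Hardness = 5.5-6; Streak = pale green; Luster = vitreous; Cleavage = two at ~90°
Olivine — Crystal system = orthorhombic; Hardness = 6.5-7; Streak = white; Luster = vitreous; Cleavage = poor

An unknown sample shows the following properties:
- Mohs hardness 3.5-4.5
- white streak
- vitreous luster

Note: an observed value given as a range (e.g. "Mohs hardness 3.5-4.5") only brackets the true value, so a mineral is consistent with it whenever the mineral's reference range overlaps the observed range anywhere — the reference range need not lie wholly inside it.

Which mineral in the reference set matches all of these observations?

Fluorite

Mohs hardness 3.5-4.5: only Fluorite, Azurite, Serpentine remain.
White streak excludes Azurite.
Vitreous luster is inconsistent with Serpentine.
Only Fluorite satisfies all observations.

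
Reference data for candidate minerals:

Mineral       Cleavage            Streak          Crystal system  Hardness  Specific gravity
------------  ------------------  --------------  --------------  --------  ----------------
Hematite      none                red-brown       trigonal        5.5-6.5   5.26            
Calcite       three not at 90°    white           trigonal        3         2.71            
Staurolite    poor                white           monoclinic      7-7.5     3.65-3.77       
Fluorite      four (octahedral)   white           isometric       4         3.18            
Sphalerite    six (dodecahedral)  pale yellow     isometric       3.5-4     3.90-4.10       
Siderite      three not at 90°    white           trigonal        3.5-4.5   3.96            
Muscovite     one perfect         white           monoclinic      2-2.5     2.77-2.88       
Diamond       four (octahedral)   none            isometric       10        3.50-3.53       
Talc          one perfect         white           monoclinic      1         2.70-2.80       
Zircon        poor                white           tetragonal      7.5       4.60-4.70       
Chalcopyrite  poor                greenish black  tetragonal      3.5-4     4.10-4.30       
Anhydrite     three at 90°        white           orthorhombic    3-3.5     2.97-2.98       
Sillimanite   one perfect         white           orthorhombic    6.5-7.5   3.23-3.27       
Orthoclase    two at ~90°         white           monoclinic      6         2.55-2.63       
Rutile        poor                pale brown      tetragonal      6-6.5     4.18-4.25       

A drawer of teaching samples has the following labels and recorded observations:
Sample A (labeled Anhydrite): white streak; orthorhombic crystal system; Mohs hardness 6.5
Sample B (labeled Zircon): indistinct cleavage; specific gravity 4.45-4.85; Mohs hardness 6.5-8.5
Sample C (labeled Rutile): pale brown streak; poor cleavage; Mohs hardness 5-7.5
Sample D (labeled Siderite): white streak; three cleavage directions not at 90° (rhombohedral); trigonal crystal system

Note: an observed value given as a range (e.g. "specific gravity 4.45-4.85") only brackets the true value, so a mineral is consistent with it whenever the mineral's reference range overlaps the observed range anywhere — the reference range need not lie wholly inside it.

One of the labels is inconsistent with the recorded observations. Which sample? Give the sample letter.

A

Sample A: Anhydrite has hardness 3-3.5, but the record shows Mohs hardness 6.5 — this label is wrong.
Sample B: all recorded properties match Zircon.
Sample C: all recorded properties match Rutile.
Sample D: all recorded properties match Siderite.
Only sample A is inconsistent with its label.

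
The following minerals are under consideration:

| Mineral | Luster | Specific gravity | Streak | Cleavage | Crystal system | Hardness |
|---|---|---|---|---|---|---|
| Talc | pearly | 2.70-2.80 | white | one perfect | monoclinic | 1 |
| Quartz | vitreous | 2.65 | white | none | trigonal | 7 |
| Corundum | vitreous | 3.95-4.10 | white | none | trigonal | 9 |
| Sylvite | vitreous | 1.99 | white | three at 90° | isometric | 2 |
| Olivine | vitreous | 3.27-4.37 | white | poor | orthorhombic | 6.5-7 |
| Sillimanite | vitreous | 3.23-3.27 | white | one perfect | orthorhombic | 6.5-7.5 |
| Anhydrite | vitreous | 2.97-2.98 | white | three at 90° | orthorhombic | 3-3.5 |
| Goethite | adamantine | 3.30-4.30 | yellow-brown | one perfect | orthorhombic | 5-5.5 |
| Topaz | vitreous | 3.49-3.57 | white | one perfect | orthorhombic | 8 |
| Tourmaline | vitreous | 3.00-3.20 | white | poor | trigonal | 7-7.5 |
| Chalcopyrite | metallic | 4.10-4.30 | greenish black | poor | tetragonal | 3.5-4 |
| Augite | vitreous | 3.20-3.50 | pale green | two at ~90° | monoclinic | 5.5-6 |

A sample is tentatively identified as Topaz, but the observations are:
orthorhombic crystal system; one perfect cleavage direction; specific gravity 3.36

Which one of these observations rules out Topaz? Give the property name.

specific gravity

Orthorhombic crystal system: Topaz has orthorhombic system — agrees.
One perfect cleavage direction: Topaz has cleavage one perfect — agrees.
Specific gravity 3.36: Topaz has SG 3.49-3.57 — does not match.
Everything matches except the specific gravity.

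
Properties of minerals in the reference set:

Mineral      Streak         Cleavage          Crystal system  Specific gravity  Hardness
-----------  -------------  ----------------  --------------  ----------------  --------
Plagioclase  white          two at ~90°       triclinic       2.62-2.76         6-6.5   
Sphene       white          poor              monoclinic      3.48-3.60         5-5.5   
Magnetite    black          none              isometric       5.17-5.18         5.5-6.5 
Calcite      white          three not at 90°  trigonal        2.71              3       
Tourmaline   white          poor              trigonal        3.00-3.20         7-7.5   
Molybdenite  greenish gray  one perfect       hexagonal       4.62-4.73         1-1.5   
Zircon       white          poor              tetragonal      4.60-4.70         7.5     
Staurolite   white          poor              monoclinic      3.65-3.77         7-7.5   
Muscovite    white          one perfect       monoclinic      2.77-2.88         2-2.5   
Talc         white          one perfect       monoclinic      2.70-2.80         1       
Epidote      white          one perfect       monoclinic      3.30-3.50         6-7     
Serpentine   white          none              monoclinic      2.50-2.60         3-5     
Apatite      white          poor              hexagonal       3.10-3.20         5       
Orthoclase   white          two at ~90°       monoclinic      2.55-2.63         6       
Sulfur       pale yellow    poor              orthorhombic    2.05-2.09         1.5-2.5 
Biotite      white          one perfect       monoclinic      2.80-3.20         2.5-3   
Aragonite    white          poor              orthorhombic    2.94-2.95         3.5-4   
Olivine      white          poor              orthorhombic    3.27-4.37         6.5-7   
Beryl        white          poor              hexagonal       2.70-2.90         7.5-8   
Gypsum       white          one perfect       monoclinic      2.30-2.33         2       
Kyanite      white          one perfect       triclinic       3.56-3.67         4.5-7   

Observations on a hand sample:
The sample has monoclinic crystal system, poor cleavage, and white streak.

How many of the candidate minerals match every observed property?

2

Monoclinic crystal system — leaves Sphene, Staurolite, Muscovite, Talc, Epidote, Serpentine, Orthoclase, Biotite, Gypsum.
Poor cleavage — Sphene, Staurolite remain.
White streak — no further eliminations.
Consistent with every observation: Sphene, Staurolite.
That is 2 minerals.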